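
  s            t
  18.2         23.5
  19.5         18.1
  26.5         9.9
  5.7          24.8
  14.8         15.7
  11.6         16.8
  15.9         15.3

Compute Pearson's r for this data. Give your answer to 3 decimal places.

n = 7, Σs = 112.2, Σt = 124.1, Σs² = 2052.64, Σt² = 2355.73, Σst = 1854.87
nΣst − ΣsΣt = 12984.09 − 13924.02 = -939.93
nΣs² − (Σs)² = 14368.48 − 12588.84 = 1779.64; nΣt² − (Σt)² = 16490.11 − 15400.81 = 1089.3
r = -939.93 / √(1779.64 × 1089.3) = -939.93 / 1392.3225 ≈ -0.675

-0.675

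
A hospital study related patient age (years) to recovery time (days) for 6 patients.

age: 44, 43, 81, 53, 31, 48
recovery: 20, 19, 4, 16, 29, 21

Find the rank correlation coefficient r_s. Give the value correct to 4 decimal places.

-0.7714

Rank age: 3, 2, 6, 5, 1, 4
Rank recovery: 4, 3, 1, 2, 6, 5
d = rank(age) − rank(recovery): -1, -1, 5, 3, -5, -1; Σd² = 62
ρ = 1 − 6Σd² / [n(n²−1)] = 1 − 6×62 / (6×35) = 1 − 372/210 ≈ -0.7714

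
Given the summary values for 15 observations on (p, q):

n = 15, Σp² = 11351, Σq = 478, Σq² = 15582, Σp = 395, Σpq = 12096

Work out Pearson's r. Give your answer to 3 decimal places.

r = (nΣpq − ΣpΣq) / √[(nΣp² − (Σp)²)(nΣq² − (Σq)²)]
Numerator: 15×12096 − 395×478 = -7370
Denominator: √[(170265 − 156025)(233730 − 228484)] = √[14240 × 5246] = 8643.0920
r = -7370 / 8643.0920 ≈ -0.853

-0.853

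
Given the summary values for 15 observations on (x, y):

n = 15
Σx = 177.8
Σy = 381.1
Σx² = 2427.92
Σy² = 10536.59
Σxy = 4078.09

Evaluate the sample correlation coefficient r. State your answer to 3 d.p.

r = (nΣxy − ΣxΣy) / √[(nΣx² − (Σx)²)(nΣy² − (Σy)²)]
Numerator: 15×4078.09 − 177.8×381.1 = -6588.23
Denominator: √[(36418.8 − 31612.84)(158048.85 − 145237.21)] = √[4805.96 × 12811.64] = 7846.7974
r = -6588.23 / 7846.7974 ≈ -0.840

-0.840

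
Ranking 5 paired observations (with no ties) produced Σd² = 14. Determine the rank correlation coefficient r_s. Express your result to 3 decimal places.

0.300

ρ = 1 − 6Σd² / [n(n²−1)] = 1 − 6×14 / (5×24)
  = 1 − 84/120 = 1 − 0.7000 ≈ 0.300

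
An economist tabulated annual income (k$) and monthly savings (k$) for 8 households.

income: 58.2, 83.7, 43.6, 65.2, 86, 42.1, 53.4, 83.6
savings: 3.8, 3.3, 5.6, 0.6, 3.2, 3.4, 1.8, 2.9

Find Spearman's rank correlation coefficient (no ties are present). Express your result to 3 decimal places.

Rank income: 4, 7, 2, 5, 8, 1, 3, 6
Rank savings: 7, 5, 8, 1, 4, 6, 2, 3
d = rank(income) − rank(savings): -3, 2, -6, 4, 4, -5, 1, 3; Σd² = 116
ρ = 1 − 6Σd² / [n(n²−1)] = 1 − 6×116 / (8×63) = 1 − 696/504 ≈ -0.381

-0.381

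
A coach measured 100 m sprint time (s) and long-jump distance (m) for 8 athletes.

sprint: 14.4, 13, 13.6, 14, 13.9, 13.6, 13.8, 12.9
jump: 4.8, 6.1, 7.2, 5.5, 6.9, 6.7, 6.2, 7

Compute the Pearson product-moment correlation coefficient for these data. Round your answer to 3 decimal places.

n = 8, Σx = 109.2, Σy = 50.4, Σx² = 1492.34, Σy² = 322.28, Σxy = 686.23
nΣxy − ΣxΣy = 5489.84 − 5503.68 = -13.84
nΣx² − (Σx)² = 11938.72 − 11924.64 = 14.08; nΣy² − (Σy)² = 2578.24 − 2540.16 = 38.08
r = -13.84 / √(14.08 × 38.08) = -13.84 / 23.1553 ≈ -0.598

-0.598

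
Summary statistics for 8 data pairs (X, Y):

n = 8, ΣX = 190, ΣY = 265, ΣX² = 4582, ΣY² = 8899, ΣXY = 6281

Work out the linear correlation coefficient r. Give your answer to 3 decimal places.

r = (nΣXY − ΣXΣY) / √[(nΣX² − (ΣX)²)(nΣY² − (ΣY)²)]
Numerator: 8×6281 − 190×265 = -102
Denominator: √[(36656 − 36100)(71192 − 70225)] = √[556 × 967] = 733.2476
r = -102 / 733.2476 ≈ -0.139

-0.139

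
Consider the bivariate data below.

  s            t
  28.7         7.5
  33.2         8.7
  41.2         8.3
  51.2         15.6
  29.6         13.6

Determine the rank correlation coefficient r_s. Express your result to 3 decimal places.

0.600

Rank s: 1, 3, 4, 5, 2
Rank t: 1, 3, 2, 5, 4
d = rank(s) − rank(t): 0, 0, 2, 0, -2; Σd² = 8
ρ = 1 − 6Σd² / [n(n²−1)] = 1 − 6×8 / (5×24) = 1 − 48/120 ≈ 0.600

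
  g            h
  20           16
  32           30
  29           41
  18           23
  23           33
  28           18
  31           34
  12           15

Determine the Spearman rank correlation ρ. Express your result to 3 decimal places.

Rank g: 3, 8, 6, 2, 4, 5, 7, 1
Rank h: 2, 5, 8, 4, 6, 3, 7, 1
d = rank(g) − rank(h): 1, 3, -2, -2, -2, 2, 0, 0; Σd² = 26
ρ = 1 − 6Σd² / [n(n²−1)] = 1 − 6×26 / (8×63) = 1 − 156/504 ≈ 0.690

0.690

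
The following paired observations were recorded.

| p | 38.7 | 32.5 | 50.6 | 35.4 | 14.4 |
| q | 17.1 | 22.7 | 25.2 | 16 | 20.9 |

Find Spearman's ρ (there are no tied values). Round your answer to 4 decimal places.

Rank p: 4, 2, 5, 3, 1
Rank q: 2, 4, 5, 1, 3
d = rank(p) − rank(q): 2, -2, 0, 2, -2; Σd² = 16
ρ = 1 − 6Σd² / [n(n²−1)] = 1 − 6×16 / (5×24) = 1 − 96/120 ≈ 0.2000

0.2000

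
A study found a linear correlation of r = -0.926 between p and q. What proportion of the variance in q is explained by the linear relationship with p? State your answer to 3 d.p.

r² = (-0.926)² = 0.857

0.857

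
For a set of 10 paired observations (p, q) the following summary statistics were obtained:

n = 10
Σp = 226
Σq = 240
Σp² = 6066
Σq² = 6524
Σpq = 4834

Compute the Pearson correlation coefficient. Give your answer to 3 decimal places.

r = (nΣpq − ΣpΣq) / √[(nΣp² − (Σp)²)(nΣq² − (Σq)²)]
Numerator: 10×4834 − 226×240 = -5900
Denominator: √[(60660 − 51076)(65240 − 57600)] = √[9584 × 7640] = 8556.9714
r = -5900 / 8556.9714 ≈ -0.689

-0.689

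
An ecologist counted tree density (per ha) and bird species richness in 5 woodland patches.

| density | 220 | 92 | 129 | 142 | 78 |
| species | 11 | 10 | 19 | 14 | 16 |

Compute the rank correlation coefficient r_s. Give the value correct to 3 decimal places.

Rank density: 5, 2, 3, 4, 1
Rank species: 2, 1, 5, 3, 4
d = rank(density) − rank(species): 3, 1, -2, 1, -3; Σd² = 24
ρ = 1 − 6Σd² / [n(n²−1)] = 1 − 6×24 / (5×24) = 1 − 144/120 ≈ -0.200

-0.200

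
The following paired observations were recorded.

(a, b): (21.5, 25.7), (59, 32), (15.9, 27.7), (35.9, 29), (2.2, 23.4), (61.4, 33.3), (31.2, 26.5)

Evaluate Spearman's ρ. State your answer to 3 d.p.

Rank a: 3, 6, 2, 5, 1, 7, 4
Rank b: 2, 6, 4, 5, 1, 7, 3
d = rank(a) − rank(b): 1, 0, -2, 0, 0, 0, 1; Σd² = 6
ρ = 1 − 6Σd² / [n(n²−1)] = 1 − 6×6 / (7×48) = 1 − 36/336 ≈ 0.893

0.893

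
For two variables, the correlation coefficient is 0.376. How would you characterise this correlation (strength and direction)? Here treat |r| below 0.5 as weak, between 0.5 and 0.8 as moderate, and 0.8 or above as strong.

weak positive

r = 0.376 > 0 so the relationship is positive.
|r| = 0.376, which falls in the weak range.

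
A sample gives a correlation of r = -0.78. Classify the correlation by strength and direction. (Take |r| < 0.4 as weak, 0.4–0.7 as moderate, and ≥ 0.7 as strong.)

r = -0.78 < 0 so the relationship is negative.
|r| = 0.78, which falls in the strong range.

strong negative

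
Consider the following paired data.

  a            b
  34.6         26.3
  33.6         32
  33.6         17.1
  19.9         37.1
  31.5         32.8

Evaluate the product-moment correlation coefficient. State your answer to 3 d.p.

-0.641

n = 5, Σa = 153.2, Σb = 145.3, Σa² = 4843.34, Σb² = 4460.35, Σab = 4331.23
nΣab − ΣaΣb = 21656.15 − 22259.96 = -603.81
nΣa² − (Σa)² = 24216.7 − 23470.24 = 746.46; nΣb² − (Σb)² = 22301.75 − 21112.09 = 1189.66
r = -603.81 / √(746.46 × 1189.66) = -603.81 / 942.3553 ≈ -0.641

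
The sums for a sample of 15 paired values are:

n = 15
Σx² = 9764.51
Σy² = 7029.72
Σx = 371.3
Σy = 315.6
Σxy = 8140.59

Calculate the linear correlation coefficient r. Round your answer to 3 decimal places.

r = (nΣxy − ΣxΣy) / √[(nΣx² − (Σx)²)(nΣy² − (Σy)²)]
Numerator: 15×8140.59 − 371.3×315.6 = 4926.57
Denominator: √[(146467.65 − 137863.69)(105445.8 − 99603.36)] = √[8603.96 × 5842.44] = 7090.0014
r = 4926.57 / 7090.0014 ≈ 0.695

0.695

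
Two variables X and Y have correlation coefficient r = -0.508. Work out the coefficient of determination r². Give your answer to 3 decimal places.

0.258

r² = (-0.508)² = 0.258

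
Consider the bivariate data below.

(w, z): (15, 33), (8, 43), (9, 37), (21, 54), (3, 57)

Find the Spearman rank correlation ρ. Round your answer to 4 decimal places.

Rank w: 4, 2, 3, 5, 1
Rank z: 1, 3, 2, 4, 5
d = rank(w) − rank(z): 3, -1, 1, 1, -4; Σd² = 28
ρ = 1 − 6Σd² / [n(n²−1)] = 1 − 6×28 / (5×24) = 1 − 168/120 ≈ -0.4000

-0.4000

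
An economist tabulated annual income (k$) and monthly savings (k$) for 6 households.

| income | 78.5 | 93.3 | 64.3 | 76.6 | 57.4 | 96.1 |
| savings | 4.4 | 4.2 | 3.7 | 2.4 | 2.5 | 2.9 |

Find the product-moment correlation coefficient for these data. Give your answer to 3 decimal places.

n = 6, Σx = 466.2, Σy = 20.1, Σx² = 37399.16, Σy² = 71.11, Σxy = 1581.2
nΣxy − ΣxΣy = 9487.2 − 9370.62 = 116.58
nΣx² − (Σx)² = 224394.96 − 217342.44 = 7052.52; nΣy² − (Σy)² = 426.66 − 404.01 = 22.65
r = 116.58 / √(7052.52 × 22.65) = 116.58 / 399.6743 ≈ 0.292

0.292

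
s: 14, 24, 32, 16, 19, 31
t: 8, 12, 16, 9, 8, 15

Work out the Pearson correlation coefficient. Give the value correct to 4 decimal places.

n = 6, Σs = 136, Σt = 68, Σs² = 3374, Σt² = 834, Σst = 1673
nΣst − ΣsΣt = 10038 − 9248 = 790
nΣs² − (Σs)² = 20244 − 18496 = 1748; nΣt² − (Σt)² = 5004 − 4624 = 380
r = 790 / √(1748 × 380) = 790 / 815.0092 ≈ 0.9693

0.9693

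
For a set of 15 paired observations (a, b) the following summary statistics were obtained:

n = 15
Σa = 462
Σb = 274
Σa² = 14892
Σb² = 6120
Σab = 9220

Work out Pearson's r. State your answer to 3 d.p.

0.909

r = (nΣab − ΣaΣb) / √[(nΣa² − (Σa)²)(nΣb² − (Σb)²)]
Numerator: 15×9220 − 462×274 = 11712
Denominator: √[(223380 − 213444)(91800 − 75076)] = √[9936 × 16724] = 12890.6813
r = 11712 / 12890.6813 ≈ 0.909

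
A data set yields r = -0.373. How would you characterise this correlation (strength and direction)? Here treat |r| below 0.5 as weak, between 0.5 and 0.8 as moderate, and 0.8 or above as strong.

r = -0.373 < 0 so the relationship is negative.
|r| = 0.373, which falls in the weak range.

weak negative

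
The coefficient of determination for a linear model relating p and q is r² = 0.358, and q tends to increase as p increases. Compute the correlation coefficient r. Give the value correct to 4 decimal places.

|r| = √0.358 = 0.5983
The association is positive, so r = 0.5983.

0.5983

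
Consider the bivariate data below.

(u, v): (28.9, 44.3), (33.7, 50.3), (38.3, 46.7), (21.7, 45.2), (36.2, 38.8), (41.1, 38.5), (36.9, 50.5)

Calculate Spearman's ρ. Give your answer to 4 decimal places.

-0.1429

Rank u: 2, 3, 6, 1, 4, 7, 5
Rank v: 3, 6, 5, 4, 2, 1, 7
d = rank(u) − rank(v): -1, -3, 1, -3, 2, 6, -2; Σd² = 64
ρ = 1 − 6Σd² / [n(n²−1)] = 1 − 6×64 / (7×48) = 1 − 384/336 ≈ -0.1429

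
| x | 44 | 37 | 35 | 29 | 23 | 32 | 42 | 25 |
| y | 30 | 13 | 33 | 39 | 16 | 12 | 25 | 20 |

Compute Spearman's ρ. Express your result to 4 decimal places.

Rank x: 8, 6, 5, 3, 1, 4, 7, 2
Rank y: 6, 2, 7, 8, 3, 1, 5, 4
d = rank(x) − rank(y): 2, 4, -2, -5, -2, 3, 2, -2; Σd² = 70
ρ = 1 − 6Σd² / [n(n²−1)] = 1 − 6×70 / (8×63) = 1 − 420/504 ≈ 0.1667

0.1667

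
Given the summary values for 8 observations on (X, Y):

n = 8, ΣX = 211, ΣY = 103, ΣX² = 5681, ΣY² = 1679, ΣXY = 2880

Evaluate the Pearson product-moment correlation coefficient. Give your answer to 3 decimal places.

r = (nΣXY − ΣXΣY) / √[(nΣX² − (ΣX)²)(nΣY² − (ΣY)²)]
Numerator: 8×2880 − 211×103 = 1307
Denominator: √[(45448 − 44521)(13432 − 10609)] = √[927 × 2823] = 1617.6900
r = 1307 / 1617.6900 ≈ 0.808

0.808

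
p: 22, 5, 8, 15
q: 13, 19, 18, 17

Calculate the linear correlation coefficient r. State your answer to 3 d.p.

n = 4, Σp = 50, Σq = 67, Σp² = 798, Σq² = 1143, Σpq = 780
nΣpq − ΣpΣq = 3120 − 3350 = -230
nΣp² − (Σp)² = 3192 − 2500 = 692; nΣq² − (Σq)² = 4572 − 4489 = 83
r = -230 / √(692 × 83) = -230 / 239.6581 ≈ -0.960

-0.960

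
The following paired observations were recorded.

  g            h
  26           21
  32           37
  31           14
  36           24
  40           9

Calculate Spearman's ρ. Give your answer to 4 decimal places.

Rank g: 1, 3, 2, 4, 5
Rank h: 3, 5, 2, 4, 1
d = rank(g) − rank(h): -2, -2, 0, 0, 4; Σd² = 24
ρ = 1 − 6Σd² / [n(n²−1)] = 1 − 6×24 / (5×24) = 1 − 144/120 ≈ -0.2000

-0.2000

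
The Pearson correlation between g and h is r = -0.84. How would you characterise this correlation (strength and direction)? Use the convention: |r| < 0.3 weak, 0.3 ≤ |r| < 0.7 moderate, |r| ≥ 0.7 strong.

r = -0.84 < 0 so the relationship is negative.
|r| = 0.84, which falls in the strong range.

strong negative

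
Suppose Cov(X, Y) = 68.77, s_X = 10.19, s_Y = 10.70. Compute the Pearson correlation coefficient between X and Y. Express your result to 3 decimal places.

r = Cov(X,Y) / (s_X · s_Y) = 68.77 / (10.19 × 10.70)
  = 68.77 / 109.0330 ≈ 0.631

0.631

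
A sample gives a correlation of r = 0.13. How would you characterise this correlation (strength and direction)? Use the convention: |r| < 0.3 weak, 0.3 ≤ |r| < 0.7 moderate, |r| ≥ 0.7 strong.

r = 0.13 > 0 so the relationship is positive.
|r| = 0.13, which falls in the weak range.

weak positive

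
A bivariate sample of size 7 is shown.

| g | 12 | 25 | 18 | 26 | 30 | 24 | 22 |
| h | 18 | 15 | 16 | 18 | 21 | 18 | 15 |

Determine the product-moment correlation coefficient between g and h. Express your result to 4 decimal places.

n = 7, Σg = 157, Σh = 121, Σg² = 3729, Σh² = 2119, Σgh = 2739
nΣgh − ΣgΣh = 19173 − 18997 = 176
nΣg² − (Σg)² = 26103 − 24649 = 1454; nΣh² − (Σh)² = 14833 − 14641 = 192
r = 176 / √(1454 × 192) = 176 / 528.3635 ≈ 0.3331

0.3331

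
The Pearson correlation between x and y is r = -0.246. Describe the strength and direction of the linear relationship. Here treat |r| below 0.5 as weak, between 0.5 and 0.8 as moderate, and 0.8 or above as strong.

weak negative

r = -0.246 < 0 so the relationship is negative.
|r| = 0.246, which falls in the weak range.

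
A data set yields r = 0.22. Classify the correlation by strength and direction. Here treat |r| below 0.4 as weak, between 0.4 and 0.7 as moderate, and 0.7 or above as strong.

weak positive

r = 0.22 > 0 so the relationship is positive.
|r| = 0.22, which falls in the weak range.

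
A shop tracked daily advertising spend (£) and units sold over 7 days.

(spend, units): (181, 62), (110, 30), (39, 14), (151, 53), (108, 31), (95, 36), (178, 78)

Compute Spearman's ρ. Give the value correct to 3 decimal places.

0.821

Rank spend: 7, 4, 1, 5, 3, 2, 6
Rank units: 6, 2, 1, 5, 3, 4, 7
d = rank(spend) − rank(units): 1, 2, 0, 0, 0, -2, -1; Σd² = 10
ρ = 1 − 6Σd² / [n(n²−1)] = 1 − 6×10 / (7×48) = 1 − 60/336 ≈ 0.821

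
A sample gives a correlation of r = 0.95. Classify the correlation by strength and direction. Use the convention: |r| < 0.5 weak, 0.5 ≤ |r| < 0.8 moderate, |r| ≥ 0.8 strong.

strong positive

r = 0.95 > 0 so the relationship is positive.
|r| = 0.95, which falls in the strong range.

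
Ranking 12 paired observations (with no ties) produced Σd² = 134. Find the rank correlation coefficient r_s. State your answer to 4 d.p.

0.5315

ρ = 1 − 6Σd² / [n(n²−1)] = 1 − 6×134 / (12×143)
  = 1 − 804/1716 = 1 − 0.46853 ≈ 0.5315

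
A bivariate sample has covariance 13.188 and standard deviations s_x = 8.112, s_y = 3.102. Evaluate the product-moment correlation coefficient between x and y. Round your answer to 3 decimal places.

0.524

r = Cov(x,y) / (s_x · s_y) = 13.188 / (8.112 × 3.102)
  = 13.188 / 25.1634 ≈ 0.524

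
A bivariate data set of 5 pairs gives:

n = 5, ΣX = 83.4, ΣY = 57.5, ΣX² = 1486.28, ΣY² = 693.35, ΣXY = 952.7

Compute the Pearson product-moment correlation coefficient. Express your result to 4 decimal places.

-0.1158

r = (nΣXY − ΣXΣY) / √[(nΣX² − (ΣX)²)(nΣY² − (ΣY)²)]
Numerator: 5×952.7 − 83.4×57.5 = -32
Denominator: √[(7431.4 − 6955.56)(3466.75 − 3306.25)] = √[475.84 × 160.5] = 276.3554
r = -32 / 276.3554 ≈ -0.1158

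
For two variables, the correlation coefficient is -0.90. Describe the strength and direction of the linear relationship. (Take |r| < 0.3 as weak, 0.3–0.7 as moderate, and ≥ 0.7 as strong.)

strong negative

r = -0.90 < 0 so the relationship is negative.
|r| = 0.90, which falls in the strong range.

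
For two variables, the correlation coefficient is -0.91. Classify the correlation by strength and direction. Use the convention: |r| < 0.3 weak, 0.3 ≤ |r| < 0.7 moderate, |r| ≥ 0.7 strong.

r = -0.91 < 0 so the relationship is negative.
|r| = 0.91, which falls in the strong range.

strong negative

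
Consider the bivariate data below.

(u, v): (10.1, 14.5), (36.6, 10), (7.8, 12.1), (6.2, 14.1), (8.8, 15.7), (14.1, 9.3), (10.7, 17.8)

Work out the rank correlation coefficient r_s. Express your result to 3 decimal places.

Rank u: 4, 7, 2, 1, 3, 6, 5
Rank v: 5, 2, 3, 4, 6, 1, 7
d = rank(u) − rank(v): -1, 5, -1, -3, -3, 5, -2; Σd² = 74
ρ = 1 − 6Σd² / [n(n²−1)] = 1 − 6×74 / (7×48) = 1 − 444/336 ≈ -0.321

-0.321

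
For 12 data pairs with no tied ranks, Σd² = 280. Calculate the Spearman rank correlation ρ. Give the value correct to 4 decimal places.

0.0210

ρ = 1 − 6Σd² / [n(n²−1)] = 1 − 6×280 / (12×143)
  = 1 − 1680/1716 = 1 − 0.97902 ≈ 0.0210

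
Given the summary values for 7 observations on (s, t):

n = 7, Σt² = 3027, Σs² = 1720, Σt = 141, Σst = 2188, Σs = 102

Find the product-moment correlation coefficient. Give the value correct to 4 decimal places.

r = (nΣst − ΣsΣt) / √[(nΣs² − (Σs)²)(nΣt² − (Σt)²)]
Numerator: 7×2188 − 102×141 = 934
Denominator: √[(12040 − 10404)(21189 − 19881)] = √[1636 × 1308] = 1462.8356
r = 934 / 1462.8356 ≈ 0.6385

0.6385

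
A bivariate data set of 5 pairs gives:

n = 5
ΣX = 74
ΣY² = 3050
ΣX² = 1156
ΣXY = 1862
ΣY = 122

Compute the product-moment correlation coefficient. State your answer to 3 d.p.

0.845

r = (nΣXY − ΣXΣY) / √[(nΣX² − (ΣX)²)(nΣY² − (ΣY)²)]
Numerator: 5×1862 − 74×122 = 282
Denominator: √[(5780 − 5476)(15250 − 14884)] = √[304 × 366] = 333.5626
r = 282 / 333.5626 ≈ 0.845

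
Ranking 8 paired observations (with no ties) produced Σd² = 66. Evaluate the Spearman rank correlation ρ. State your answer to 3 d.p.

0.214

ρ = 1 − 6Σd² / [n(n²−1)] = 1 − 6×66 / (8×63)
  = 1 − 396/504 = 1 − 0.7857 ≈ 0.214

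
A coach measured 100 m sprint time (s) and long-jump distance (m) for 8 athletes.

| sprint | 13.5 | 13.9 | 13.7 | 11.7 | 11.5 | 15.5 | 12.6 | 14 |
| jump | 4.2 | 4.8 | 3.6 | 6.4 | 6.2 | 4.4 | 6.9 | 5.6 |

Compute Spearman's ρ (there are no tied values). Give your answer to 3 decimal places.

-0.524

Rank sprint: 4, 6, 5, 2, 1, 8, 3, 7
Rank jump: 2, 4, 1, 7, 6, 3, 8, 5
d = rank(sprint) − rank(jump): 2, 2, 4, -5, -5, 5, -5, 2; Σd² = 128
ρ = 1 − 6Σd² / [n(n²−1)] = 1 − 6×128 / (8×63) = 1 − 768/504 ≈ -0.524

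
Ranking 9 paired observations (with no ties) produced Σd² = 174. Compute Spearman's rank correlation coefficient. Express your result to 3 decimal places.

ρ = 1 − 6Σd² / [n(n²−1)] = 1 − 6×174 / (9×80)
  = 1 − 1044/720 = 1 − 1.4500 ≈ -0.450

-0.450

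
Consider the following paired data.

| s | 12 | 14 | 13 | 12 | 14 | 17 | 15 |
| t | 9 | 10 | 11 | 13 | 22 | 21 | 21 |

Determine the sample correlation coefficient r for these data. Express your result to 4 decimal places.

n = 7, Σs = 97, Σt = 107, Σs² = 1363, Σt² = 1837, Σst = 1527
nΣst − ΣsΣt = 10689 − 10379 = 310
nΣs² − (Σs)² = 9541 − 9409 = 132; nΣt² − (Σt)² = 12859 − 11449 = 1410
r = 310 / √(132 × 1410) = 310 / 431.4163 ≈ 0.7186

0.7186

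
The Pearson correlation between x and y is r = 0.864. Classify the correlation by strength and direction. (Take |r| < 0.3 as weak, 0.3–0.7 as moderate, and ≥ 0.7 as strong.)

strong positive

r = 0.864 > 0 so the relationship is positive.
|r| = 0.864, which falls in the strong range.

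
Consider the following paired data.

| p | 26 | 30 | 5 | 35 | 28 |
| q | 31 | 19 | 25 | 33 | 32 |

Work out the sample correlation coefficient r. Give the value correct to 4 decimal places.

n = 5, Σp = 124, Σq = 140, Σp² = 3610, Σq² = 4060, Σpq = 3552
nΣpq − ΣpΣq = 17760 − 17360 = 400
nΣp² − (Σp)² = 18050 − 15376 = 2674; nΣq² − (Σq)² = 20300 − 19600 = 700
r = 400 / √(2674 × 700) = 400 / 1368.1374 ≈ 0.2924

0.2924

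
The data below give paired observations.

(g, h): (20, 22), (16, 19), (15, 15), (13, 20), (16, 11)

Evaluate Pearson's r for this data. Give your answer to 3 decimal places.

0.290

n = 5, Σg = 80, Σh = 87, Σg² = 1306, Σh² = 1591, Σgh = 1405
nΣgh − ΣgΣh = 7025 − 6960 = 65
nΣg² − (Σg)² = 6530 − 6400 = 130; nΣh² − (Σh)² = 7955 − 7569 = 386
r = 65 / √(130 × 386) = 65 / 224.0089 ≈ 0.290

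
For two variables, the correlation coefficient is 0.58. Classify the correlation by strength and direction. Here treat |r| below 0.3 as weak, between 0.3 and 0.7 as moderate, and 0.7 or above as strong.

r = 0.58 > 0 so the relationship is positive.
|r| = 0.58, which falls in the moderate range.

moderate positive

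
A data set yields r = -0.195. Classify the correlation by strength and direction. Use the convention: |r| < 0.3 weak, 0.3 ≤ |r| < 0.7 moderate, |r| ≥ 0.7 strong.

weak negative

r = -0.195 < 0 so the relationship is negative.
|r| = 0.195, which falls in the weak range.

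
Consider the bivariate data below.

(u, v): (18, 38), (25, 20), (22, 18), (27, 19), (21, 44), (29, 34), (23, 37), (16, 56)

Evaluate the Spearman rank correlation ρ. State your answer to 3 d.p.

Rank u: 2, 6, 4, 7, 3, 8, 5, 1
Rank v: 6, 3, 1, 2, 7, 4, 5, 8
d = rank(u) − rank(v): -4, 3, 3, 5, -4, 4, 0, -7; Σd² = 140
ρ = 1 − 6Σd² / [n(n²−1)] = 1 − 6×140 / (8×63) = 1 − 840/504 ≈ -0.667

-0.667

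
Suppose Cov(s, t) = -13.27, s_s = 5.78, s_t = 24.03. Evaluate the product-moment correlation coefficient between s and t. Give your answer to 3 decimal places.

r = Cov(s,t) / (s_s · s_t) = -13.27 / (5.78 × 24.03)
  = -13.27 / 138.8934 ≈ -0.096

-0.096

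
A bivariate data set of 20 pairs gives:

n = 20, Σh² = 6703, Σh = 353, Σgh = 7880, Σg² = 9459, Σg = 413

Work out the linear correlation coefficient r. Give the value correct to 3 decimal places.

0.891

r = (nΣgh − ΣgΣh) / √[(nΣg² − (Σg)²)(nΣh² − (Σh)²)]
Numerator: 20×7880 − 413×353 = 11811
Denominator: √[(189180 − 170569)(134060 − 124609)] = √[18611 × 9451] = 13262.4493
r = 11811 / 13262.4493 ≈ 0.891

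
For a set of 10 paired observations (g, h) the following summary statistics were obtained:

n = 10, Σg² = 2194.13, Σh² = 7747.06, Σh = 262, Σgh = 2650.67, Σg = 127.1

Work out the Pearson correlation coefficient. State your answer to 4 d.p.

-0.9505

r = (nΣgh − ΣgΣh) / √[(nΣg² − (Σg)²)(nΣh² − (Σh)²)]
Numerator: 10×2650.67 − 127.1×262 = -6793.5
Denominator: √[(21941.3 − 16154.41)(77470.6 − 68644)] = √[5786.89 × 8826.6] = 7146.9268
r = -6793.5 / 7146.9268 ≈ -0.9505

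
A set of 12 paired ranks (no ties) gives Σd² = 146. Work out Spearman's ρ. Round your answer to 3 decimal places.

ρ = 1 − 6Σd² / [n(n²−1)] = 1 − 6×146 / (12×143)
  = 1 − 876/1716 = 1 − 0.5105 ≈ 0.490

0.490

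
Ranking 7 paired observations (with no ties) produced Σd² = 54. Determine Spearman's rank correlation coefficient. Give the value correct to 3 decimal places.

ρ = 1 − 6Σd² / [n(n²−1)] = 1 − 6×54 / (7×48)
  = 1 − 324/336 = 1 − 0.9643 ≈ 0.036

0.036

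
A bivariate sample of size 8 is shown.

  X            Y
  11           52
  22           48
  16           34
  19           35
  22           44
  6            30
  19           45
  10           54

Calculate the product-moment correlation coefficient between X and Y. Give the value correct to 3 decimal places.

n = 8, ΣX = 125, ΣY = 342, ΣX² = 2203, ΣY² = 15166, ΣXY = 5380
nΣXY − ΣXΣY = 43040 − 42750 = 290
nΣX² − (ΣX)² = 17624 − 15625 = 1999; nΣY² − (ΣY)² = 121328 − 116964 = 4364
r = 290 / √(1999 × 4364) = 290 / 2953.5802 ≈ 0.098

0.098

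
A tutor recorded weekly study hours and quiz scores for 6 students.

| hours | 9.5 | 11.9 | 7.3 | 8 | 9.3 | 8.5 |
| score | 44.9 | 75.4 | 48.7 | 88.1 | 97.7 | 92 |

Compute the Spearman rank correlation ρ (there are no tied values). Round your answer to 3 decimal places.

-0.086

Rank hours: 5, 6, 1, 2, 4, 3
Rank score: 1, 3, 2, 4, 6, 5
d = rank(hours) − rank(score): 4, 3, -1, -2, -2, -2; Σd² = 38
ρ = 1 − 6Σd² / [n(n²−1)] = 1 − 6×38 / (6×35) = 1 − 228/210 ≈ -0.086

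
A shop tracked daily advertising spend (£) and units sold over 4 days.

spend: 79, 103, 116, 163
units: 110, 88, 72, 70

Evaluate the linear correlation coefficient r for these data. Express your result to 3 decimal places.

n = 4, Σx = 461, Σy = 340, Σx² = 56875, Σy² = 29928, Σxy = 37516
nΣxy − ΣxΣy = 150064 − 156740 = -6676
nΣx² − (Σx)² = 227500 − 212521 = 14979; nΣy² − (Σy)² = 119712 − 115600 = 4112
r = -6676 / √(14979 × 4112) = -6676 / 7848.1621 ≈ -0.851

-0.851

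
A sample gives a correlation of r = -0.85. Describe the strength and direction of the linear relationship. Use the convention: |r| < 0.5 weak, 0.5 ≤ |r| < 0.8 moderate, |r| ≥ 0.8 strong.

strong negative

r = -0.85 < 0 so the relationship is negative.
|r| = 0.85, which falls in the strong range.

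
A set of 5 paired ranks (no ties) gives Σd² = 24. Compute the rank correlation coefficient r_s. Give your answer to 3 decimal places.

ρ = 1 − 6Σd² / [n(n²−1)] = 1 − 6×24 / (5×24)
  = 1 − 144/120 = 1 − 1.2000 ≈ -0.200

-0.200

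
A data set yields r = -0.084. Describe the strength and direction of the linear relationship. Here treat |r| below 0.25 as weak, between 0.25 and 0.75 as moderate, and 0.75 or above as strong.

weak negative

r = -0.084 < 0 so the relationship is negative.
|r| = 0.084, which falls in the weak range.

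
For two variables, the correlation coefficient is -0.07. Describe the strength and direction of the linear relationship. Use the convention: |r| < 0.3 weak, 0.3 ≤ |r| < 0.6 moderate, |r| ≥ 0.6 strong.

r = -0.07 < 0 so the relationship is negative.
|r| = 0.07, which falls in the weak range.

weak negative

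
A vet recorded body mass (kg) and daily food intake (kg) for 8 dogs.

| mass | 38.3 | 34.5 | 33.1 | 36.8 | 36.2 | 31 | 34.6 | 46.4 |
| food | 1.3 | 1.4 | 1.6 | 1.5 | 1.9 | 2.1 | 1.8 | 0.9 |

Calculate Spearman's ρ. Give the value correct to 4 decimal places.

Rank mass: 7, 3, 2, 6, 5, 1, 4, 8
Rank food: 2, 3, 5, 4, 7, 8, 6, 1
d = rank(mass) − rank(food): 5, 0, -3, 2, -2, -7, -2, 7; Σd² = 144
ρ = 1 − 6Σd² / [n(n²−1)] = 1 − 6×144 / (8×63) = 1 − 864/504 ≈ -0.7143

-0.7143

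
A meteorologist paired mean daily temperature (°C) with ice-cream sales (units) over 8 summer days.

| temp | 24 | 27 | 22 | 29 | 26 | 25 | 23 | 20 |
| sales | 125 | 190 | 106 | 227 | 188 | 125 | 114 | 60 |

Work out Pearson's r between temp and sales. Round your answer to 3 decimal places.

0.971

n = 8, Σx = 196, Σy = 1135, Σx² = 4860, Σy² = 182055, Σxy = 28880
nΣxy − ΣxΣy = 231040 − 222460 = 8580
nΣx² − (Σx)² = 38880 − 38416 = 464; nΣy² − (Σy)² = 1456440 − 1288225 = 168215
r = 8580 / √(464 × 168215) = 8580 / 8834.6907 ≈ 0.971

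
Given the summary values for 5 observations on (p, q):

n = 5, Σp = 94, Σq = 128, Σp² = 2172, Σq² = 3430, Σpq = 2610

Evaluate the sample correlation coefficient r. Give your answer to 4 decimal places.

r = (nΣpq − ΣpΣq) / √[(nΣp² − (Σp)²)(nΣq² − (Σq)²)]
Numerator: 5×2610 − 94×128 = 1018
Denominator: √[(10860 − 8836)(17150 − 16384)] = √[2024 × 766] = 1245.1442
r = 1018 / 1245.1442 ≈ 0.8176

0.8176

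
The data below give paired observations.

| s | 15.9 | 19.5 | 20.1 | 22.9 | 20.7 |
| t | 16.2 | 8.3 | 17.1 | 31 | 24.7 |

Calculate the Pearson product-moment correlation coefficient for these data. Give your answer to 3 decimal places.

n = 5, Σs = 99.1, Σt = 97.3, Σs² = 1989.97, Σt² = 2194.83, Σst = 1984.33
nΣst − ΣsΣt = 9921.65 − 9642.43 = 279.22
nΣs² − (Σs)² = 9949.85 − 9820.81 = 129.04; nΣt² − (Σt)² = 10974.15 − 9467.29 = 1506.86
r = 279.22 / √(129.04 × 1506.86) = 279.22 / 440.9594 ≈ 0.633

0.633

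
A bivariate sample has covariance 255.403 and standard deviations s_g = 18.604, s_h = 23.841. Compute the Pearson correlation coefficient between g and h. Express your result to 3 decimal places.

0.576

r = Cov(g,h) / (s_g · s_h) = 255.403 / (18.604 × 23.841)
  = 255.403 / 443.5380 ≈ 0.576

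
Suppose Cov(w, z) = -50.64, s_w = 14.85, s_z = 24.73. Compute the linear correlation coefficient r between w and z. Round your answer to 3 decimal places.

-0.138

r = Cov(w,z) / (s_w · s_z) = -50.64 / (14.85 × 24.73)
  = -50.64 / 367.2405 ≈ -0.138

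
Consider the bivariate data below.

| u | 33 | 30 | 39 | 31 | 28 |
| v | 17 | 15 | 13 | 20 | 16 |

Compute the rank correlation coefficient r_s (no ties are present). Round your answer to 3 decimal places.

-0.200

Rank u: 4, 2, 5, 3, 1
Rank v: 4, 2, 1, 5, 3
d = rank(u) − rank(v): 0, 0, 4, -2, -2; Σd² = 24
ρ = 1 − 6Σd² / [n(n²−1)] = 1 − 6×24 / (5×24) = 1 − 144/120 ≈ -0.200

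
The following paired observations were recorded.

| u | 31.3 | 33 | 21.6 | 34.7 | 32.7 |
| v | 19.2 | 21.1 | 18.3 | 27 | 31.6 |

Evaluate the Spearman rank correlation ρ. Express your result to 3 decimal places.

0.700

Rank u: 2, 4, 1, 5, 3
Rank v: 2, 3, 1, 4, 5
d = rank(u) − rank(v): 0, 1, 0, 1, -2; Σd² = 6
ρ = 1 − 6Σd² / [n(n²−1)] = 1 − 6×6 / (5×24) = 1 − 36/120 ≈ 0.700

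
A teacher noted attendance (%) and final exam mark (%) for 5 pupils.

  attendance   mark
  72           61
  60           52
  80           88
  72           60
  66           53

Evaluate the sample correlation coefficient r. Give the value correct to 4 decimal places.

n = 5, Σx = 350, Σy = 314, Σx² = 24724, Σy² = 20578, Σxy = 22370
nΣxy − ΣxΣy = 111850 − 109900 = 1950
nΣx² − (Σx)² = 123620 − 122500 = 1120; nΣy² − (Σy)² = 102890 − 98596 = 4294
r = 1950 / √(1120 × 4294) = 1950 / 2193.0071 ≈ 0.8892

0.8892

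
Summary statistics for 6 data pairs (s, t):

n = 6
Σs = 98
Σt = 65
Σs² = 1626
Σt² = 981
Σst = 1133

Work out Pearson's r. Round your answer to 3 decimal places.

r = (nΣst − ΣsΣt) / √[(nΣs² − (Σs)²)(nΣt² − (Σt)²)]
Numerator: 6×1133 − 98×65 = 428
Denominator: √[(9756 − 9604)(5886 − 4225)] = √[152 × 1661] = 502.4659
r = 428 / 502.4659 ≈ 0.852

0.852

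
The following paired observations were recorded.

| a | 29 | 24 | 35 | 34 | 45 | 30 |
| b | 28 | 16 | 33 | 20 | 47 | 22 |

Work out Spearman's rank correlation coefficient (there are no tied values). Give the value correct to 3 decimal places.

0.771

Rank a: 2, 1, 5, 4, 6, 3
Rank b: 4, 1, 5, 2, 6, 3
d = rank(a) − rank(b): -2, 0, 0, 2, 0, 0; Σd² = 8
ρ = 1 − 6Σd² / [n(n²−1)] = 1 − 6×8 / (6×35) = 1 − 48/210 ≈ 0.771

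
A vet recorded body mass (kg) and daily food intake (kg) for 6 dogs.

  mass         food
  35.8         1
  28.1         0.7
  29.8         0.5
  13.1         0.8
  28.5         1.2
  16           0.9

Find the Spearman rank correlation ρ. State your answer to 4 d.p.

Rank mass: 6, 3, 5, 1, 4, 2
Rank food: 5, 2, 1, 3, 6, 4
d = rank(mass) − rank(food): 1, 1, 4, -2, -2, -2; Σd² = 30
ρ = 1 − 6Σd² / [n(n²−1)] = 1 − 6×30 / (6×35) = 1 − 180/210 ≈ 0.1429

0.1429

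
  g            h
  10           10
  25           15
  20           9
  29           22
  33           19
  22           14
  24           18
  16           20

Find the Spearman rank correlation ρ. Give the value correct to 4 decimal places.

Rank g: 1, 6, 3, 7, 8, 4, 5, 2
Rank h: 2, 4, 1, 8, 6, 3, 5, 7
d = rank(g) − rank(h): -1, 2, 2, -1, 2, 1, 0, -5; Σd² = 40
ρ = 1 − 6Σd² / [n(n²−1)] = 1 − 6×40 / (8×63) = 1 − 240/504 ≈ 0.5238

0.5238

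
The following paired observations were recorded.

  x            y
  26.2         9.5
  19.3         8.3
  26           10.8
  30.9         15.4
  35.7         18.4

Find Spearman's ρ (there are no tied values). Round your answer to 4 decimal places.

0.9000

Rank x: 3, 1, 2, 4, 5
Rank y: 2, 1, 3, 4, 5
d = rank(x) − rank(y): 1, 0, -1, 0, 0; Σd² = 2
ρ = 1 − 6Σd² / [n(n²−1)] = 1 − 6×2 / (5×24) = 1 − 12/120 ≈ 0.9000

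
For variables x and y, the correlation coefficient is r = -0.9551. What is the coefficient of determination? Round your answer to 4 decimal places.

0.9122

r² = (-0.9551)² = 0.9122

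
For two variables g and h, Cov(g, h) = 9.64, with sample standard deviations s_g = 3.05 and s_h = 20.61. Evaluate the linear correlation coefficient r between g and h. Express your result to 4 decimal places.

r = Cov(g,h) / (s_g · s_h) = 9.64 / (3.05 × 20.61)
  = 9.64 / 62.8605 ≈ 0.1534

0.1534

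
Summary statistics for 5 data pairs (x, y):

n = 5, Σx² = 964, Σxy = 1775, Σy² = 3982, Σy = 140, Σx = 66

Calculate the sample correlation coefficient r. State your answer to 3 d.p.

-0.962

r = (nΣxy − ΣxΣy) / √[(nΣx² − (Σx)²)(nΣy² − (Σy)²)]
Numerator: 5×1775 − 66×140 = -365
Denominator: √[(4820 − 4356)(19910 − 19600)] = √[464 × 310] = 379.2624
r = -365 / 379.2624 ≈ -0.962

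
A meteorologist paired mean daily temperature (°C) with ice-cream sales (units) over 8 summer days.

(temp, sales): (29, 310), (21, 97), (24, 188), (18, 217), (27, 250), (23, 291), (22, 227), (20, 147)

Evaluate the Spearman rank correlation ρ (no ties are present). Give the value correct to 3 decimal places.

0.667

Rank temp: 8, 3, 6, 1, 7, 5, 4, 2
Rank sales: 8, 1, 3, 4, 6, 7, 5, 2
d = rank(temp) − rank(sales): 0, 2, 3, -3, 1, -2, -1, 0; Σd² = 28
ρ = 1 − 6Σd² / [n(n²−1)] = 1 − 6×28 / (8×63) = 1 − 168/504 ≈ 0.667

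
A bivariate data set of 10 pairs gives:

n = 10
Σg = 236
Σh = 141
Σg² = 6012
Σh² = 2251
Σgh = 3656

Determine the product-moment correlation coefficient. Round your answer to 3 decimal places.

r = (nΣgh − ΣgΣh) / √[(nΣg² − (Σg)²)(nΣh² − (Σh)²)]
Numerator: 10×3656 − 236×141 = 3284
Denominator: √[(60120 − 55696)(22510 − 19881)] = √[4424 × 2629] = 3410.3806
r = 3284 / 3410.3806 ≈ 0.963

0.963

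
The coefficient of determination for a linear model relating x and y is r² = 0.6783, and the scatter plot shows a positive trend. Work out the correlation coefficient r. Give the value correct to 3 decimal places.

|r| = √0.6783 = 0.824
The association is positive, so r = 0.824.

0.824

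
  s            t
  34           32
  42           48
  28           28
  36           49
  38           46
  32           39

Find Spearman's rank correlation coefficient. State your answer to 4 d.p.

Rank s: 3, 6, 1, 4, 5, 2
Rank t: 2, 5, 1, 6, 4, 3
d = rank(s) − rank(t): 1, 1, 0, -2, 1, -1; Σd² = 8
ρ = 1 − 6Σd² / [n(n²−1)] = 1 − 6×8 / (6×35) = 1 − 48/210 ≈ 0.7714

0.7714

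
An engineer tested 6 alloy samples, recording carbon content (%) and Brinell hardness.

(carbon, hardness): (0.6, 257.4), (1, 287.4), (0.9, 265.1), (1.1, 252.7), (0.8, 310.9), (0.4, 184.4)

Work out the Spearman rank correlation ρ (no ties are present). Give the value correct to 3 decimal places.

0.257

Rank carbon: 2, 5, 4, 6, 3, 1
Rank hardness: 3, 5, 4, 2, 6, 1
d = rank(carbon) − rank(hardness): -1, 0, 0, 4, -3, 0; Σd² = 26
ρ = 1 − 6Σd² / [n(n²−1)] = 1 − 6×26 / (6×35) = 1 − 156/210 ≈ 0.257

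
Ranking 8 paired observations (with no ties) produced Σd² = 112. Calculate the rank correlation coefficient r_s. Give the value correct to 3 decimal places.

ρ = 1 − 6Σd² / [n(n²−1)] = 1 − 6×112 / (8×63)
  = 1 − 672/504 = 1 − 1.3333 ≈ -0.333

-0.333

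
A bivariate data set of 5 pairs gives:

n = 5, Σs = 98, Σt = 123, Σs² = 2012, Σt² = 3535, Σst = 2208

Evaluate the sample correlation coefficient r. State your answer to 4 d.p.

-0.9411

r = (nΣst − ΣsΣt) / √[(nΣs² − (Σs)²)(nΣt² − (Σt)²)]
Numerator: 5×2208 − 98×123 = -1014
Denominator: √[(10060 − 9604)(17675 − 15129)] = √[456 × 2546] = 1077.4860
r = -1014 / 1077.4860 ≈ -0.9411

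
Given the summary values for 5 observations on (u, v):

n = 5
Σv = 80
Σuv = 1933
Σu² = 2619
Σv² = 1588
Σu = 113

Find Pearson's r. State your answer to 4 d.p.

r = (nΣuv − ΣuΣv) / √[(nΣu² − (Σu)²)(nΣv² − (Σv)²)]
Numerator: 5×1933 − 113×80 = 625
Denominator: √[(13095 − 12769)(7940 − 6400)] = √[326 × 1540] = 708.5478
r = 625 / 708.5478 ≈ 0.8821

0.8821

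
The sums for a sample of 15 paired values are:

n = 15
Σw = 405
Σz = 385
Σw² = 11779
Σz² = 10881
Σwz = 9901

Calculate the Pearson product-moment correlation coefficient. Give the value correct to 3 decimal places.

-0.538

r = (nΣwz − ΣwΣz) / √[(nΣw² − (Σw)²)(nΣz² − (Σz)²)]
Numerator: 15×9901 − 405×385 = -7410
Denominator: √[(176685 − 164025)(163215 − 148225)] = √[12660 × 14990] = 13775.8267
r = -7410 / 13775.8267 ≈ -0.538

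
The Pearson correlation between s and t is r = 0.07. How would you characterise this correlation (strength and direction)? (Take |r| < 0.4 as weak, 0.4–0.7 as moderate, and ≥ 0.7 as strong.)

r = 0.07 > 0 so the relationship is positive.
|r| = 0.07, which falls in the weak range.

weak positive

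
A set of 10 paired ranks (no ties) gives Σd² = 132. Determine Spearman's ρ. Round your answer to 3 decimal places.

0.200

ρ = 1 − 6Σd² / [n(n²−1)] = 1 − 6×132 / (10×99)
  = 1 − 792/990 = 1 − 0.8000 ≈ 0.200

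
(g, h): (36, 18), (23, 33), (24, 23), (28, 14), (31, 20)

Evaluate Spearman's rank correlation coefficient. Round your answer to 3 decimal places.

Rank g: 5, 1, 2, 3, 4
Rank h: 2, 5, 4, 1, 3
d = rank(g) − rank(h): 3, -4, -2, 2, 1; Σd² = 34
ρ = 1 − 6Σd² / [n(n²−1)] = 1 − 6×34 / (5×24) = 1 − 204/120 ≈ -0.700

-0.700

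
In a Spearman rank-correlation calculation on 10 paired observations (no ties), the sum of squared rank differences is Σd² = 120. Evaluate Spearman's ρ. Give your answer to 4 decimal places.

ρ = 1 − 6Σd² / [n(n²−1)] = 1 − 6×120 / (10×99)
  = 1 − 720/990 = 1 − 0.72727 ≈ 0.2727

0.2727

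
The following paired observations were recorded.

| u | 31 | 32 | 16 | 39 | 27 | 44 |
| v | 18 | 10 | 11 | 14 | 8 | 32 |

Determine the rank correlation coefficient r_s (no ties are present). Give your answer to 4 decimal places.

0.6000

Rank u: 3, 4, 1, 5, 2, 6
Rank v: 5, 2, 3, 4, 1, 6
d = rank(u) − rank(v): -2, 2, -2, 1, 1, 0; Σd² = 14
ρ = 1 − 6Σd² / [n(n²−1)] = 1 − 6×14 / (6×35) = 1 − 84/210 ≈ 0.6000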